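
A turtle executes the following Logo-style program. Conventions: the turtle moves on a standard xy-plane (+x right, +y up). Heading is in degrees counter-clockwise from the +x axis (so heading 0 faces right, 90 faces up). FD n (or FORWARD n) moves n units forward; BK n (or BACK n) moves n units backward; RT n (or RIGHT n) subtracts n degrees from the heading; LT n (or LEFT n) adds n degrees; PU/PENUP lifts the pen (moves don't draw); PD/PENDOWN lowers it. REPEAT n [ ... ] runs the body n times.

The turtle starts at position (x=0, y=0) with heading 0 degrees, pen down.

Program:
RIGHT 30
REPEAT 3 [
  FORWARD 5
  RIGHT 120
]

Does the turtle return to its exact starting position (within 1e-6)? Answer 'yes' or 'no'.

Answer: yes

Derivation:
Executing turtle program step by step:
Start: pos=(0,0), heading=0, pen down
RT 30: heading 0 -> 330
REPEAT 3 [
  -- iteration 1/3 --
  FD 5: (0,0) -> (4.33,-2.5) [heading=330, draw]
  RT 120: heading 330 -> 210
  -- iteration 2/3 --
  FD 5: (4.33,-2.5) -> (0,-5) [heading=210, draw]
  RT 120: heading 210 -> 90
  -- iteration 3/3 --
  FD 5: (0,-5) -> (0,0) [heading=90, draw]
  RT 120: heading 90 -> 330
]
Final: pos=(0,0), heading=330, 3 segment(s) drawn

Start position: (0, 0)
Final position: (0, 0)
Distance = 0; < 1e-6 -> CLOSED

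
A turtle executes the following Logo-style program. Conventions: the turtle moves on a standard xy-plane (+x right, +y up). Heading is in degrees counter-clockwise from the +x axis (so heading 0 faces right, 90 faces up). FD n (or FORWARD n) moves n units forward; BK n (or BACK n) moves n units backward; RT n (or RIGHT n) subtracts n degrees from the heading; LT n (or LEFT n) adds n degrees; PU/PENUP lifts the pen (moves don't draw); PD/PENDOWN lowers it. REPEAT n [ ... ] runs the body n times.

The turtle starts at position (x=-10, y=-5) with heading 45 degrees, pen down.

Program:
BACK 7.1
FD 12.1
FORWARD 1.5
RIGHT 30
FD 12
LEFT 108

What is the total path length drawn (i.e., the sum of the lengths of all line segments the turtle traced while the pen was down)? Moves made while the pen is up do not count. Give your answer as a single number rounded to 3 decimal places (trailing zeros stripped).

Answer: 32.7

Derivation:
Executing turtle program step by step:
Start: pos=(-10,-5), heading=45, pen down
BK 7.1: (-10,-5) -> (-15.02,-10.02) [heading=45, draw]
FD 12.1: (-15.02,-10.02) -> (-6.464,-1.464) [heading=45, draw]
FD 1.5: (-6.464,-1.464) -> (-5.404,-0.404) [heading=45, draw]
RT 30: heading 45 -> 15
FD 12: (-5.404,-0.404) -> (6.187,2.702) [heading=15, draw]
LT 108: heading 15 -> 123
Final: pos=(6.187,2.702), heading=123, 4 segment(s) drawn

Segment lengths:
  seg 1: (-10,-5) -> (-15.02,-10.02), length = 7.1
  seg 2: (-15.02,-10.02) -> (-6.464,-1.464), length = 12.1
  seg 3: (-6.464,-1.464) -> (-5.404,-0.404), length = 1.5
  seg 4: (-5.404,-0.404) -> (6.187,2.702), length = 12
Total = 32.7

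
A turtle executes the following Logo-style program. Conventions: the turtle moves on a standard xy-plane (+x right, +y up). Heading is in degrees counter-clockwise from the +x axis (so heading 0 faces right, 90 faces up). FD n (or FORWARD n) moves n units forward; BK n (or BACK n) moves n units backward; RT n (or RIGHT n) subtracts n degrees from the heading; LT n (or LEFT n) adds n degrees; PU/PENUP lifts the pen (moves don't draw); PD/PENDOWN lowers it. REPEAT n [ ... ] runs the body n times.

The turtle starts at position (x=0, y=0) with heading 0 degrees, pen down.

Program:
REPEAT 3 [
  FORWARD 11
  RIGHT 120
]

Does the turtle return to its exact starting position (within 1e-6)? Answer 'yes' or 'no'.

Answer: yes

Derivation:
Executing turtle program step by step:
Start: pos=(0,0), heading=0, pen down
REPEAT 3 [
  -- iteration 1/3 --
  FD 11: (0,0) -> (11,0) [heading=0, draw]
  RT 120: heading 0 -> 240
  -- iteration 2/3 --
  FD 11: (11,0) -> (5.5,-9.526) [heading=240, draw]
  RT 120: heading 240 -> 120
  -- iteration 3/3 --
  FD 11: (5.5,-9.526) -> (0,0) [heading=120, draw]
  RT 120: heading 120 -> 0
]
Final: pos=(0,0), heading=0, 3 segment(s) drawn

Start position: (0, 0)
Final position: (0, 0)
Distance = 0; < 1e-6 -> CLOSED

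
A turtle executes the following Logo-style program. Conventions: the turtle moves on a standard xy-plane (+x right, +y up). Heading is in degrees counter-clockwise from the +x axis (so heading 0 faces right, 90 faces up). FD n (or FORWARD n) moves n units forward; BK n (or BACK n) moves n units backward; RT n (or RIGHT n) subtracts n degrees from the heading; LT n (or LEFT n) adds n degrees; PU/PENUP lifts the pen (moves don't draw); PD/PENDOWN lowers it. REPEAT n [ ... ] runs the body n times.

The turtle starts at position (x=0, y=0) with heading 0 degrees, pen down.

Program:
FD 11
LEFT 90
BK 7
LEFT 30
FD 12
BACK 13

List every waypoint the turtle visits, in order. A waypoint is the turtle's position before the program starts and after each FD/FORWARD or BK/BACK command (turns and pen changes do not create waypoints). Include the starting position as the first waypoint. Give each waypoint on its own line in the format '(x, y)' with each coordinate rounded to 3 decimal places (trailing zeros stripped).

Answer: (0, 0)
(11, 0)
(11, -7)
(5, 3.392)
(11.5, -7.866)

Derivation:
Executing turtle program step by step:
Start: pos=(0,0), heading=0, pen down
FD 11: (0,0) -> (11,0) [heading=0, draw]
LT 90: heading 0 -> 90
BK 7: (11,0) -> (11,-7) [heading=90, draw]
LT 30: heading 90 -> 120
FD 12: (11,-7) -> (5,3.392) [heading=120, draw]
BK 13: (5,3.392) -> (11.5,-7.866) [heading=120, draw]
Final: pos=(11.5,-7.866), heading=120, 4 segment(s) drawn
Waypoints (5 total):
(0, 0)
(11, 0)
(11, -7)
(5, 3.392)
(11.5, -7.866)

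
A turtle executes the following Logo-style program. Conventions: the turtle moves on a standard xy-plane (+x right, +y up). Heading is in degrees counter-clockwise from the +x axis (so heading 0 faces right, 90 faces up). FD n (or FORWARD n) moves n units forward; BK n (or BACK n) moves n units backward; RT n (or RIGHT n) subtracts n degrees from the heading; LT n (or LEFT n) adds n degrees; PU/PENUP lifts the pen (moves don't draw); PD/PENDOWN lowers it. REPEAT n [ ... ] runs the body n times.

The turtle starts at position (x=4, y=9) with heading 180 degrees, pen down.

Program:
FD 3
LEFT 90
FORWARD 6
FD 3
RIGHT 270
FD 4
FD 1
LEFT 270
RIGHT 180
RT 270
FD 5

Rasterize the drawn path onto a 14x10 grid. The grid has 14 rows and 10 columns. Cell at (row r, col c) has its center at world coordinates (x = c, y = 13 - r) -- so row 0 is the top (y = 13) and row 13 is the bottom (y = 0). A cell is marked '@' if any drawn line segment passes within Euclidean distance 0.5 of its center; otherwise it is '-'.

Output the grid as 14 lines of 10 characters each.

Segment 0: (4,9) -> (1,9)
Segment 1: (1,9) -> (1,3)
Segment 2: (1,3) -> (1,0)
Segment 3: (1,0) -> (5,0)
Segment 4: (5,0) -> (6,0)
Segment 5: (6,0) -> (1,-0)

Answer: ----------
----------
----------
----------
-@@@@-----
-@--------
-@--------
-@--------
-@--------
-@--------
-@--------
-@--------
-@--------
-@@@@@@---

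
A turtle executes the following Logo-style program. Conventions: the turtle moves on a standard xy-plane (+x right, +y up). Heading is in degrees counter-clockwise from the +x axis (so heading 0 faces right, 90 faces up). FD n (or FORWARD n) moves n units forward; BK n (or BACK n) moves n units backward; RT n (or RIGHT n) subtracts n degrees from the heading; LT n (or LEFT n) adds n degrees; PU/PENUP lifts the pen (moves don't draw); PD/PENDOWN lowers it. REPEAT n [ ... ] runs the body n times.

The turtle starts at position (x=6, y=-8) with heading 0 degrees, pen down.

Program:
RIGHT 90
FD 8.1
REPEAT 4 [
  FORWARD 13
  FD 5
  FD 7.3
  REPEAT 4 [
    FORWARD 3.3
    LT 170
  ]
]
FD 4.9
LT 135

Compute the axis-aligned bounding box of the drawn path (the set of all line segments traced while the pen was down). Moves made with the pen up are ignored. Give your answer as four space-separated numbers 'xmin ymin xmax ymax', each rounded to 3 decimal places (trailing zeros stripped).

Executing turtle program step by step:
Start: pos=(6,-8), heading=0, pen down
RT 90: heading 0 -> 270
FD 8.1: (6,-8) -> (6,-16.1) [heading=270, draw]
REPEAT 4 [
  -- iteration 1/4 --
  FD 13: (6,-16.1) -> (6,-29.1) [heading=270, draw]
  FD 5: (6,-29.1) -> (6,-34.1) [heading=270, draw]
  FD 7.3: (6,-34.1) -> (6,-41.4) [heading=270, draw]
  REPEAT 4 [
    -- iteration 1/4 --
    FD 3.3: (6,-41.4) -> (6,-44.7) [heading=270, draw]
    LT 170: heading 270 -> 80
    -- iteration 2/4 --
    FD 3.3: (6,-44.7) -> (6.573,-41.45) [heading=80, draw]
    LT 170: heading 80 -> 250
    -- iteration 3/4 --
    FD 3.3: (6.573,-41.45) -> (5.444,-44.551) [heading=250, draw]
    LT 170: heading 250 -> 60
    -- iteration 4/4 --
    FD 3.3: (5.444,-44.551) -> (7.094,-41.693) [heading=60, draw]
    LT 170: heading 60 -> 230
  ]
  -- iteration 2/4 --
  FD 13: (7.094,-41.693) -> (-1.262,-51.652) [heading=230, draw]
  FD 5: (-1.262,-51.652) -> (-4.476,-55.482) [heading=230, draw]
  FD 7.3: (-4.476,-55.482) -> (-9.168,-61.074) [heading=230, draw]
  REPEAT 4 [
    -- iteration 1/4 --
    FD 3.3: (-9.168,-61.074) -> (-11.289,-63.602) [heading=230, draw]
    LT 170: heading 230 -> 40
    -- iteration 2/4 --
    FD 3.3: (-11.289,-63.602) -> (-8.761,-61.481) [heading=40, draw]
    LT 170: heading 40 -> 210
    -- iteration 3/4 --
    FD 3.3: (-8.761,-61.481) -> (-11.619,-63.131) [heading=210, draw]
    LT 170: heading 210 -> 20
    -- iteration 4/4 --
    FD 3.3: (-11.619,-63.131) -> (-8.518,-62.002) [heading=20, draw]
    LT 170: heading 20 -> 190
  ]
  -- iteration 3/4 --
  FD 13: (-8.518,-62.002) -> (-21.321,-64.26) [heading=190, draw]
  FD 5: (-21.321,-64.26) -> (-26.245,-65.128) [heading=190, draw]
  FD 7.3: (-26.245,-65.128) -> (-33.434,-66.396) [heading=190, draw]
  REPEAT 4 [
    -- iteration 1/4 --
    FD 3.3: (-33.434,-66.396) -> (-36.684,-66.969) [heading=190, draw]
    LT 170: heading 190 -> 0
    -- iteration 2/4 --
    FD 3.3: (-36.684,-66.969) -> (-33.384,-66.969) [heading=0, draw]
    LT 170: heading 0 -> 170
    -- iteration 3/4 --
    FD 3.3: (-33.384,-66.969) -> (-36.634,-66.396) [heading=170, draw]
    LT 170: heading 170 -> 340
    -- iteration 4/4 --
    FD 3.3: (-36.634,-66.396) -> (-33.533,-67.524) [heading=340, draw]
    LT 170: heading 340 -> 150
  ]
  -- iteration 4/4 --
  FD 13: (-33.533,-67.524) -> (-44.791,-61.024) [heading=150, draw]
  FD 5: (-44.791,-61.024) -> (-49.121,-58.524) [heading=150, draw]
  FD 7.3: (-49.121,-58.524) -> (-55.443,-54.874) [heading=150, draw]
  REPEAT 4 [
    -- iteration 1/4 --
    FD 3.3: (-55.443,-54.874) -> (-58.301,-53.224) [heading=150, draw]
    LT 170: heading 150 -> 320
    -- iteration 2/4 --
    FD 3.3: (-58.301,-53.224) -> (-55.773,-55.345) [heading=320, draw]
    LT 170: heading 320 -> 130
    -- iteration 3/4 --
    FD 3.3: (-55.773,-55.345) -> (-57.894,-52.817) [heading=130, draw]
    LT 170: heading 130 -> 300
    -- iteration 4/4 --
    FD 3.3: (-57.894,-52.817) -> (-56.244,-55.675) [heading=300, draw]
    LT 170: heading 300 -> 110
  ]
]
FD 4.9: (-56.244,-55.675) -> (-57.92,-51.071) [heading=110, draw]
LT 135: heading 110 -> 245
Final: pos=(-57.92,-51.071), heading=245, 30 segment(s) drawn

Segment endpoints: x in {-58.301, -57.92, -57.894, -56.244, -55.773, -55.443, -49.121, -44.791, -36.684, -36.634, -33.533, -33.434, -33.384, -26.245, -21.321, -11.619, -11.289, -9.168, -8.761, -8.518, -4.476, -1.262, 5.444, 6, 6, 6, 6, 6.573, 7.094}, y in {-67.524, -66.969, -66.396, -65.128, -64.26, -63.602, -63.131, -62.002, -61.481, -61.074, -61.024, -58.524, -55.675, -55.482, -55.345, -54.874, -53.224, -52.817, -51.652, -51.071, -44.7, -44.551, -41.693, -41.45, -41.4, -34.1, -29.1, -16.1, -8}
xmin=-58.301, ymin=-67.524, xmax=7.094, ymax=-8

Answer: -58.301 -67.524 7.094 -8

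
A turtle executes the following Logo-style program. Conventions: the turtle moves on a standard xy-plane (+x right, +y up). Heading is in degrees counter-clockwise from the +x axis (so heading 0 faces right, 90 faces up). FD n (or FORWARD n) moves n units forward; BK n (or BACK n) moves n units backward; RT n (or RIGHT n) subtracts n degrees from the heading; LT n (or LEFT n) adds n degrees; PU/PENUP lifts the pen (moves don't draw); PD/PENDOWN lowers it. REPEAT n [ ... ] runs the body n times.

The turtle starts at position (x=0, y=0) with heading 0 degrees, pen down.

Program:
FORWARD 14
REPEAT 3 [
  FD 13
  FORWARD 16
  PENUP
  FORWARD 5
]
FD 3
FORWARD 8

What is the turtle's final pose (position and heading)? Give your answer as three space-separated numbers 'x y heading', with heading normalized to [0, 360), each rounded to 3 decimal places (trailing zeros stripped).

Executing turtle program step by step:
Start: pos=(0,0), heading=0, pen down
FD 14: (0,0) -> (14,0) [heading=0, draw]
REPEAT 3 [
  -- iteration 1/3 --
  FD 13: (14,0) -> (27,0) [heading=0, draw]
  FD 16: (27,0) -> (43,0) [heading=0, draw]
  PU: pen up
  FD 5: (43,0) -> (48,0) [heading=0, move]
  -- iteration 2/3 --
  FD 13: (48,0) -> (61,0) [heading=0, move]
  FD 16: (61,0) -> (77,0) [heading=0, move]
  PU: pen up
  FD 5: (77,0) -> (82,0) [heading=0, move]
  -- iteration 3/3 --
  FD 13: (82,0) -> (95,0) [heading=0, move]
  FD 16: (95,0) -> (111,0) [heading=0, move]
  PU: pen up
  FD 5: (111,0) -> (116,0) [heading=0, move]
]
FD 3: (116,0) -> (119,0) [heading=0, move]
FD 8: (119,0) -> (127,0) [heading=0, move]
Final: pos=(127,0), heading=0, 3 segment(s) drawn

Answer: 127 0 0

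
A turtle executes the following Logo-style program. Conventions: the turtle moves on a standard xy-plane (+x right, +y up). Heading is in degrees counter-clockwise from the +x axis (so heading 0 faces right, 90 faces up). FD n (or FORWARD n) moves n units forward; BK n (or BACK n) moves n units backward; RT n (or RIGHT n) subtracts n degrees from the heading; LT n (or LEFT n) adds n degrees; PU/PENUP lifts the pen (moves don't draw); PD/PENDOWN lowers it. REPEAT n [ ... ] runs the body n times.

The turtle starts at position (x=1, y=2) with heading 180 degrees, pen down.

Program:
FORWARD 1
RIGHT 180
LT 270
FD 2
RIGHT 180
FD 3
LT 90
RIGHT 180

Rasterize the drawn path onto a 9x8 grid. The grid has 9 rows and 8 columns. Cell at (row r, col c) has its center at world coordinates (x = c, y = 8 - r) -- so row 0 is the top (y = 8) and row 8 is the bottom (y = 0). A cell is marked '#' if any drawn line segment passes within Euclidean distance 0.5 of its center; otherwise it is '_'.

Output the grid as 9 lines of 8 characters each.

Segment 0: (1,2) -> (0,2)
Segment 1: (0,2) -> (-0,0)
Segment 2: (-0,0) -> (-0,3)

Answer: ________
________
________
________
________
#_______
##______
#_______
#_______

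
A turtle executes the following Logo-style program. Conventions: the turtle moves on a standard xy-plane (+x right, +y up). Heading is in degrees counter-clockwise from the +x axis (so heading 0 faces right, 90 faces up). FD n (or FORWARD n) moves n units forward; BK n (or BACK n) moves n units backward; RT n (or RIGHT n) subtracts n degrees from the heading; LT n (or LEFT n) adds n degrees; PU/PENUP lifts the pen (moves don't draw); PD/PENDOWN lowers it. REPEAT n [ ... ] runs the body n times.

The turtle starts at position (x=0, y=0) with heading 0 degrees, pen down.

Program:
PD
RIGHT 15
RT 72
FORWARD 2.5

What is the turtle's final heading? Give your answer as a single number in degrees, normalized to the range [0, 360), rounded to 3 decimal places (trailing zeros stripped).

Answer: 273

Derivation:
Executing turtle program step by step:
Start: pos=(0,0), heading=0, pen down
PD: pen down
RT 15: heading 0 -> 345
RT 72: heading 345 -> 273
FD 2.5: (0,0) -> (0.131,-2.497) [heading=273, draw]
Final: pos=(0.131,-2.497), heading=273, 1 segment(s) drawn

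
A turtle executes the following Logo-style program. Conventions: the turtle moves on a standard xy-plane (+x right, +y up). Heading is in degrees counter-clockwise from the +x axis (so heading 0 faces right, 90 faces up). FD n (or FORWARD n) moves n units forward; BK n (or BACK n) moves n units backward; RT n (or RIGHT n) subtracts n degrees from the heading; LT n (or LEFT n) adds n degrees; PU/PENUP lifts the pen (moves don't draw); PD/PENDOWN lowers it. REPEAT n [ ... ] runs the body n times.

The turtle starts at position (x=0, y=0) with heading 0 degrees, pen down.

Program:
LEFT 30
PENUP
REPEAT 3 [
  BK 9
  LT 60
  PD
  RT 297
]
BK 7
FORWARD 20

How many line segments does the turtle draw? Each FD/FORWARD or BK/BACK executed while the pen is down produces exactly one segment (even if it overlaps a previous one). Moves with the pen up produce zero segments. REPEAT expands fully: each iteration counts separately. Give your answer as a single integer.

Answer: 4

Derivation:
Executing turtle program step by step:
Start: pos=(0,0), heading=0, pen down
LT 30: heading 0 -> 30
PU: pen up
REPEAT 3 [
  -- iteration 1/3 --
  BK 9: (0,0) -> (-7.794,-4.5) [heading=30, move]
  LT 60: heading 30 -> 90
  PD: pen down
  RT 297: heading 90 -> 153
  -- iteration 2/3 --
  BK 9: (-7.794,-4.5) -> (0.225,-8.586) [heading=153, draw]
  LT 60: heading 153 -> 213
  PD: pen down
  RT 297: heading 213 -> 276
  -- iteration 3/3 --
  BK 9: (0.225,-8.586) -> (-0.716,0.365) [heading=276, draw]
  LT 60: heading 276 -> 336
  PD: pen down
  RT 297: heading 336 -> 39
]
BK 7: (-0.716,0.365) -> (-6.156,-4.04) [heading=39, draw]
FD 20: (-6.156,-4.04) -> (9.387,8.546) [heading=39, draw]
Final: pos=(9.387,8.546), heading=39, 4 segment(s) drawn
Segments drawn: 4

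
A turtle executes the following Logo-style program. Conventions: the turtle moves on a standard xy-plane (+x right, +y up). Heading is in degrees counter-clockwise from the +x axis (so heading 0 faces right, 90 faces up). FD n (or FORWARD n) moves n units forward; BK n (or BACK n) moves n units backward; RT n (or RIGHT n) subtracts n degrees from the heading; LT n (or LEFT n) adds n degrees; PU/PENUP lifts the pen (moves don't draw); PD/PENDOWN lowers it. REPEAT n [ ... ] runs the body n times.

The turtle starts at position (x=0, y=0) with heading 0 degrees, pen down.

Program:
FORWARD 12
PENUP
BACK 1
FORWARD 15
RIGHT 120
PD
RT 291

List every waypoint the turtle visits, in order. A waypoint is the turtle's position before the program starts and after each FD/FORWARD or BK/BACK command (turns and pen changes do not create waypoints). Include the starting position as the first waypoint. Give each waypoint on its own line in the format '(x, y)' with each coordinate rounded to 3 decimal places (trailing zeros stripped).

Executing turtle program step by step:
Start: pos=(0,0), heading=0, pen down
FD 12: (0,0) -> (12,0) [heading=0, draw]
PU: pen up
BK 1: (12,0) -> (11,0) [heading=0, move]
FD 15: (11,0) -> (26,0) [heading=0, move]
RT 120: heading 0 -> 240
PD: pen down
RT 291: heading 240 -> 309
Final: pos=(26,0), heading=309, 1 segment(s) drawn
Waypoints (4 total):
(0, 0)
(12, 0)
(11, 0)
(26, 0)

Answer: (0, 0)
(12, 0)
(11, 0)
(26, 0)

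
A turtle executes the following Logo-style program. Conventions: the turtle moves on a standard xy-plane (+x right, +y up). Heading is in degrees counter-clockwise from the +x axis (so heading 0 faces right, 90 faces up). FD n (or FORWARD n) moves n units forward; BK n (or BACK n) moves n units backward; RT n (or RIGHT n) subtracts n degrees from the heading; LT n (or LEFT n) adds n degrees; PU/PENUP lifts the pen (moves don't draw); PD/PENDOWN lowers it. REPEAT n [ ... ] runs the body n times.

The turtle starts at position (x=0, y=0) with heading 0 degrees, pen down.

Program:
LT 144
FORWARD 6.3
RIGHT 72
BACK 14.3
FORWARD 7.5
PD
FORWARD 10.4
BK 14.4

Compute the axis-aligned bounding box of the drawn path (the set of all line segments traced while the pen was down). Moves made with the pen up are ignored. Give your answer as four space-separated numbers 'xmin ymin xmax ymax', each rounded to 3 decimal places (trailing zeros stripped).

Answer: -9.516 -9.897 0 7.127

Derivation:
Executing turtle program step by step:
Start: pos=(0,0), heading=0, pen down
LT 144: heading 0 -> 144
FD 6.3: (0,0) -> (-5.097,3.703) [heading=144, draw]
RT 72: heading 144 -> 72
BK 14.3: (-5.097,3.703) -> (-9.516,-9.897) [heading=72, draw]
FD 7.5: (-9.516,-9.897) -> (-7.198,-2.764) [heading=72, draw]
PD: pen down
FD 10.4: (-7.198,-2.764) -> (-3.984,7.127) [heading=72, draw]
BK 14.4: (-3.984,7.127) -> (-8.434,-6.568) [heading=72, draw]
Final: pos=(-8.434,-6.568), heading=72, 5 segment(s) drawn

Segment endpoints: x in {-9.516, -8.434, -7.198, -5.097, -3.984, 0}, y in {-9.897, -6.568, -2.764, 0, 3.703, 7.127}
xmin=-9.516, ymin=-9.897, xmax=0, ymax=7.127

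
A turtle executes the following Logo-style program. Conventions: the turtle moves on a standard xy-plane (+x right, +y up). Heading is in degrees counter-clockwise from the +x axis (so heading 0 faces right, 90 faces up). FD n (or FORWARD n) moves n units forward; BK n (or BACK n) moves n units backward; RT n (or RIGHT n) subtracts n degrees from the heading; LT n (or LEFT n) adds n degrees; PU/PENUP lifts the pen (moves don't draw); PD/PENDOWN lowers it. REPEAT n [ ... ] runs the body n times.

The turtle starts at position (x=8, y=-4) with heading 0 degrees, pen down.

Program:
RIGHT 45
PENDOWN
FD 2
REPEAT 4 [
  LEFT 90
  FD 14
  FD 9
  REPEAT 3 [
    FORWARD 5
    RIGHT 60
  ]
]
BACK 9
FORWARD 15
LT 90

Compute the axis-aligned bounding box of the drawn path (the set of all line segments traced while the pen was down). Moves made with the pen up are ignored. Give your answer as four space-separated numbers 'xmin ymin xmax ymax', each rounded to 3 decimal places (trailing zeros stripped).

Executing turtle program step by step:
Start: pos=(8,-4), heading=0, pen down
RT 45: heading 0 -> 315
PD: pen down
FD 2: (8,-4) -> (9.414,-5.414) [heading=315, draw]
REPEAT 4 [
  -- iteration 1/4 --
  LT 90: heading 315 -> 45
  FD 14: (9.414,-5.414) -> (19.314,4.485) [heading=45, draw]
  FD 9: (19.314,4.485) -> (25.678,10.849) [heading=45, draw]
  REPEAT 3 [
    -- iteration 1/3 --
    FD 5: (25.678,10.849) -> (29.213,14.385) [heading=45, draw]
    RT 60: heading 45 -> 345
    -- iteration 2/3 --
    FD 5: (29.213,14.385) -> (34.043,13.091) [heading=345, draw]
    RT 60: heading 345 -> 285
    -- iteration 3/3 --
    FD 5: (34.043,13.091) -> (35.337,8.261) [heading=285, draw]
    RT 60: heading 285 -> 225
  ]
  -- iteration 2/4 --
  LT 90: heading 225 -> 315
  FD 14: (35.337,8.261) -> (45.236,-1.638) [heading=315, draw]
  FD 9: (45.236,-1.638) -> (51.6,-8.002) [heading=315, draw]
  REPEAT 3 [
    -- iteration 1/3 --
    FD 5: (51.6,-8.002) -> (55.136,-11.538) [heading=315, draw]
    RT 60: heading 315 -> 255
    -- iteration 2/3 --
    FD 5: (55.136,-11.538) -> (53.842,-16.368) [heading=255, draw]
    RT 60: heading 255 -> 195
    -- iteration 3/3 --
    FD 5: (53.842,-16.368) -> (49.012,-17.662) [heading=195, draw]
    RT 60: heading 195 -> 135
  ]
  -- iteration 3/4 --
  LT 90: heading 135 -> 225
  FD 14: (49.012,-17.662) -> (39.113,-27.561) [heading=225, draw]
  FD 9: (39.113,-27.561) -> (32.749,-33.925) [heading=225, draw]
  REPEAT 3 [
    -- iteration 1/3 --
    FD 5: (32.749,-33.925) -> (29.213,-37.461) [heading=225, draw]
    RT 60: heading 225 -> 165
    -- iteration 2/3 --
    FD 5: (29.213,-37.461) -> (24.384,-36.167) [heading=165, draw]
    RT 60: heading 165 -> 105
    -- iteration 3/3 --
    FD 5: (24.384,-36.167) -> (23.089,-31.337) [heading=105, draw]
    RT 60: heading 105 -> 45
  ]
  -- iteration 4/4 --
  LT 90: heading 45 -> 135
  FD 14: (23.089,-31.337) -> (13.19,-21.437) [heading=135, draw]
  FD 9: (13.19,-21.437) -> (6.826,-15.073) [heading=135, draw]
  REPEAT 3 [
    -- iteration 1/3 --
    FD 5: (6.826,-15.073) -> (3.29,-11.538) [heading=135, draw]
    RT 60: heading 135 -> 75
    -- iteration 2/3 --
    FD 5: (3.29,-11.538) -> (4.585,-6.708) [heading=75, draw]
    RT 60: heading 75 -> 15
    -- iteration 3/3 --
    FD 5: (4.585,-6.708) -> (9.414,-5.414) [heading=15, draw]
    RT 60: heading 15 -> 315
  ]
]
BK 9: (9.414,-5.414) -> (3.05,0.95) [heading=315, draw]
FD 15: (3.05,0.95) -> (13.657,-9.657) [heading=315, draw]
LT 90: heading 315 -> 45
Final: pos=(13.657,-9.657), heading=45, 23 segment(s) drawn

Segment endpoints: x in {3.05, 3.29, 4.585, 6.826, 8, 9.414, 9.414, 13.19, 13.657, 19.314, 23.089, 24.384, 25.678, 29.213, 29.213, 32.749, 34.043, 35.337, 39.113, 45.236, 49.012, 51.6, 53.842, 55.136}, y in {-37.461, -36.167, -33.925, -31.337, -27.561, -21.437, -17.662, -16.368, -15.073, -11.538, -11.538, -9.657, -8.002, -6.708, -5.414, -5.414, -4, -1.638, 0.95, 4.485, 8.261, 10.849, 13.091, 14.385}
xmin=3.05, ymin=-37.461, xmax=55.136, ymax=14.385

Answer: 3.05 -37.461 55.136 14.385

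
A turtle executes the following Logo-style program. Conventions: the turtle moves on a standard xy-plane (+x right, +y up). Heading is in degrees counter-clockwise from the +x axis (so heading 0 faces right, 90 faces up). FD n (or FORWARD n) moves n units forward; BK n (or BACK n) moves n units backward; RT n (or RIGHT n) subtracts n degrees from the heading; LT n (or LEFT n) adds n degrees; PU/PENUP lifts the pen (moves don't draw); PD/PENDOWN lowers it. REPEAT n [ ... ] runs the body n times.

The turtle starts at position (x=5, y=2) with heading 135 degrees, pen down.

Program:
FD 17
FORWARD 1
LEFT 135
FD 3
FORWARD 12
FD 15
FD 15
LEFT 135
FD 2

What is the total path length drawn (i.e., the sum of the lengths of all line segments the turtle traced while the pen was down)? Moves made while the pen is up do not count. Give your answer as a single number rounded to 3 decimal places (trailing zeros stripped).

Answer: 65

Derivation:
Executing turtle program step by step:
Start: pos=(5,2), heading=135, pen down
FD 17: (5,2) -> (-7.021,14.021) [heading=135, draw]
FD 1: (-7.021,14.021) -> (-7.728,14.728) [heading=135, draw]
LT 135: heading 135 -> 270
FD 3: (-7.728,14.728) -> (-7.728,11.728) [heading=270, draw]
FD 12: (-7.728,11.728) -> (-7.728,-0.272) [heading=270, draw]
FD 15: (-7.728,-0.272) -> (-7.728,-15.272) [heading=270, draw]
FD 15: (-7.728,-15.272) -> (-7.728,-30.272) [heading=270, draw]
LT 135: heading 270 -> 45
FD 2: (-7.728,-30.272) -> (-6.314,-28.858) [heading=45, draw]
Final: pos=(-6.314,-28.858), heading=45, 7 segment(s) drawn

Segment lengths:
  seg 1: (5,2) -> (-7.021,14.021), length = 17
  seg 2: (-7.021,14.021) -> (-7.728,14.728), length = 1
  seg 3: (-7.728,14.728) -> (-7.728,11.728), length = 3
  seg 4: (-7.728,11.728) -> (-7.728,-0.272), length = 12
  seg 5: (-7.728,-0.272) -> (-7.728,-15.272), length = 15
  seg 6: (-7.728,-15.272) -> (-7.728,-30.272), length = 15
  seg 7: (-7.728,-30.272) -> (-6.314,-28.858), length = 2
Total = 65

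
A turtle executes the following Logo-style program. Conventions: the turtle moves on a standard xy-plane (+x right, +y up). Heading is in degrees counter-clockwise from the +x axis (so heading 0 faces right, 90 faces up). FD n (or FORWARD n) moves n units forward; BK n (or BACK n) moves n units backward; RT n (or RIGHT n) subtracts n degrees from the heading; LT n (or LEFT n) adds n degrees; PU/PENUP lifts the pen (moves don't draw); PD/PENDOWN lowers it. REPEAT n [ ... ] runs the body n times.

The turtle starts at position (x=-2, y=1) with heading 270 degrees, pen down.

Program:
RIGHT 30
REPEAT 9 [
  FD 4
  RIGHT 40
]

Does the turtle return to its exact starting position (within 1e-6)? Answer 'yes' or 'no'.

Answer: yes

Derivation:
Executing turtle program step by step:
Start: pos=(-2,1), heading=270, pen down
RT 30: heading 270 -> 240
REPEAT 9 [
  -- iteration 1/9 --
  FD 4: (-2,1) -> (-4,-2.464) [heading=240, draw]
  RT 40: heading 240 -> 200
  -- iteration 2/9 --
  FD 4: (-4,-2.464) -> (-7.759,-3.832) [heading=200, draw]
  RT 40: heading 200 -> 160
  -- iteration 3/9 --
  FD 4: (-7.759,-3.832) -> (-11.518,-2.464) [heading=160, draw]
  RT 40: heading 160 -> 120
  -- iteration 4/9 --
  FD 4: (-11.518,-2.464) -> (-13.518,1) [heading=120, draw]
  RT 40: heading 120 -> 80
  -- iteration 5/9 --
  FD 4: (-13.518,1) -> (-12.823,4.939) [heading=80, draw]
  RT 40: heading 80 -> 40
  -- iteration 6/9 --
  FD 4: (-12.823,4.939) -> (-9.759,7.51) [heading=40, draw]
  RT 40: heading 40 -> 0
  -- iteration 7/9 --
  FD 4: (-9.759,7.51) -> (-5.759,7.51) [heading=0, draw]
  RT 40: heading 0 -> 320
  -- iteration 8/9 --
  FD 4: (-5.759,7.51) -> (-2.695,4.939) [heading=320, draw]
  RT 40: heading 320 -> 280
  -- iteration 9/9 --
  FD 4: (-2.695,4.939) -> (-2,1) [heading=280, draw]
  RT 40: heading 280 -> 240
]
Final: pos=(-2,1), heading=240, 9 segment(s) drawn

Start position: (-2, 1)
Final position: (-2, 1)
Distance = 0; < 1e-6 -> CLOSED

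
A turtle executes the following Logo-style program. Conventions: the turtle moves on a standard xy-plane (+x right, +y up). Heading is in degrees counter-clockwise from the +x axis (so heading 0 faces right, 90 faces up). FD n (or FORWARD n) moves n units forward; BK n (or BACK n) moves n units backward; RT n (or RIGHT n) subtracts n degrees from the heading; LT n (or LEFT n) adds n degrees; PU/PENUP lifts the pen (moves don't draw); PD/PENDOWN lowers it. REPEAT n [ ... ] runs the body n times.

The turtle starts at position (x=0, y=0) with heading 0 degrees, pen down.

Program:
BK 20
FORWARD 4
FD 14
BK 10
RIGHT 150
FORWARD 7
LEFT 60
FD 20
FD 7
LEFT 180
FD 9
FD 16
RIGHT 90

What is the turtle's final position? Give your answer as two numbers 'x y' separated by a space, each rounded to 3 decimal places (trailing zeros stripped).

Answer: -18.062 -5.5

Derivation:
Executing turtle program step by step:
Start: pos=(0,0), heading=0, pen down
BK 20: (0,0) -> (-20,0) [heading=0, draw]
FD 4: (-20,0) -> (-16,0) [heading=0, draw]
FD 14: (-16,0) -> (-2,0) [heading=0, draw]
BK 10: (-2,0) -> (-12,0) [heading=0, draw]
RT 150: heading 0 -> 210
FD 7: (-12,0) -> (-18.062,-3.5) [heading=210, draw]
LT 60: heading 210 -> 270
FD 20: (-18.062,-3.5) -> (-18.062,-23.5) [heading=270, draw]
FD 7: (-18.062,-23.5) -> (-18.062,-30.5) [heading=270, draw]
LT 180: heading 270 -> 90
FD 9: (-18.062,-30.5) -> (-18.062,-21.5) [heading=90, draw]
FD 16: (-18.062,-21.5) -> (-18.062,-5.5) [heading=90, draw]
RT 90: heading 90 -> 0
Final: pos=(-18.062,-5.5), heading=0, 9 segment(s) drawn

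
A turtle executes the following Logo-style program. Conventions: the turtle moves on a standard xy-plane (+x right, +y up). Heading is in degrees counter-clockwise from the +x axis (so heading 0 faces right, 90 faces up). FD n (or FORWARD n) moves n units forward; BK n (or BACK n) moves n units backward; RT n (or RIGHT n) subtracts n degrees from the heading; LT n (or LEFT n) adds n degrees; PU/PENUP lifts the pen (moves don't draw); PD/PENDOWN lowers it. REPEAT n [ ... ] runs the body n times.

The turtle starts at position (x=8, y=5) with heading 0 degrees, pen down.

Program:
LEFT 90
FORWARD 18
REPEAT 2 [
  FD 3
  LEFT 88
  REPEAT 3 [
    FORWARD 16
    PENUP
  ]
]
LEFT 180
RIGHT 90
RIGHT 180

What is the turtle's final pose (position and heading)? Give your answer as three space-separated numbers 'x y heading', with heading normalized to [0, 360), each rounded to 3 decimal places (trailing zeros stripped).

Answer: -46.317 -20.103 176

Derivation:
Executing turtle program step by step:
Start: pos=(8,5), heading=0, pen down
LT 90: heading 0 -> 90
FD 18: (8,5) -> (8,23) [heading=90, draw]
REPEAT 2 [
  -- iteration 1/2 --
  FD 3: (8,23) -> (8,26) [heading=90, draw]
  LT 88: heading 90 -> 178
  REPEAT 3 [
    -- iteration 1/3 --
    FD 16: (8,26) -> (-7.99,26.558) [heading=178, draw]
    PU: pen up
    -- iteration 2/3 --
    FD 16: (-7.99,26.558) -> (-23.981,27.117) [heading=178, move]
    PU: pen up
    -- iteration 3/3 --
    FD 16: (-23.981,27.117) -> (-39.971,27.675) [heading=178, move]
    PU: pen up
  ]
  -- iteration 2/2 --
  FD 3: (-39.971,27.675) -> (-42.969,27.78) [heading=178, move]
  LT 88: heading 178 -> 266
  REPEAT 3 [
    -- iteration 1/3 --
    FD 16: (-42.969,27.78) -> (-44.085,11.819) [heading=266, move]
    PU: pen up
    -- iteration 2/3 --
    FD 16: (-44.085,11.819) -> (-45.201,-4.142) [heading=266, move]
    PU: pen up
    -- iteration 3/3 --
    FD 16: (-45.201,-4.142) -> (-46.317,-20.103) [heading=266, move]
    PU: pen up
  ]
]
LT 180: heading 266 -> 86
RT 90: heading 86 -> 356
RT 180: heading 356 -> 176
Final: pos=(-46.317,-20.103), heading=176, 3 segment(s) drawn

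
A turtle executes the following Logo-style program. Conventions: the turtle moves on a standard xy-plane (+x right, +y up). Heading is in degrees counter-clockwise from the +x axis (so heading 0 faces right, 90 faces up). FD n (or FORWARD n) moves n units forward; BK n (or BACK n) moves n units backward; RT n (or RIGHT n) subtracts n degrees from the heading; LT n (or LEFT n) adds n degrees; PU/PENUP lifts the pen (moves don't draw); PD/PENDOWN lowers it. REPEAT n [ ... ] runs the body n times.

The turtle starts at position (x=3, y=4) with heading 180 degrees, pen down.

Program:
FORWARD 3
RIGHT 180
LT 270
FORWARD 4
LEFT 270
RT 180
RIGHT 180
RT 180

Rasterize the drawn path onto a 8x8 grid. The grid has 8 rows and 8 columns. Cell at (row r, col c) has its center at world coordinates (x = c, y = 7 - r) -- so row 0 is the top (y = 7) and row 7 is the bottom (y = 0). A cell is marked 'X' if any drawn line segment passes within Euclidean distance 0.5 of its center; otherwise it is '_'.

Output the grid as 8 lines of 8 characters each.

Answer: ________
________
________
XXXX____
X_______
X_______
X_______
X_______

Derivation:
Segment 0: (3,4) -> (0,4)
Segment 1: (0,4) -> (-0,0)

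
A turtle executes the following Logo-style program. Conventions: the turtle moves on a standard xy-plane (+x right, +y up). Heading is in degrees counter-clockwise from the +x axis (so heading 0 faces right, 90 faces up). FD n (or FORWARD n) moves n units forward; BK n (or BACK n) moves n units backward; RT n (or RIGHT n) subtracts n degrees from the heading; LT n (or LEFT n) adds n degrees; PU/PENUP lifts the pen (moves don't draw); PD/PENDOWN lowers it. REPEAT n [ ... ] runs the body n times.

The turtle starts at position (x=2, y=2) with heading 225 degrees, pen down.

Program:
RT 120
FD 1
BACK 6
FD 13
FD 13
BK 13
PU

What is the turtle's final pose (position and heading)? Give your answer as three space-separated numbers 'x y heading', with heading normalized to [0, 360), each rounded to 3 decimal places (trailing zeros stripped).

Executing turtle program step by step:
Start: pos=(2,2), heading=225, pen down
RT 120: heading 225 -> 105
FD 1: (2,2) -> (1.741,2.966) [heading=105, draw]
BK 6: (1.741,2.966) -> (3.294,-2.83) [heading=105, draw]
FD 13: (3.294,-2.83) -> (-0.071,9.727) [heading=105, draw]
FD 13: (-0.071,9.727) -> (-3.435,22.284) [heading=105, draw]
BK 13: (-3.435,22.284) -> (-0.071,9.727) [heading=105, draw]
PU: pen up
Final: pos=(-0.071,9.727), heading=105, 5 segment(s) drawn

Answer: -0.071 9.727 105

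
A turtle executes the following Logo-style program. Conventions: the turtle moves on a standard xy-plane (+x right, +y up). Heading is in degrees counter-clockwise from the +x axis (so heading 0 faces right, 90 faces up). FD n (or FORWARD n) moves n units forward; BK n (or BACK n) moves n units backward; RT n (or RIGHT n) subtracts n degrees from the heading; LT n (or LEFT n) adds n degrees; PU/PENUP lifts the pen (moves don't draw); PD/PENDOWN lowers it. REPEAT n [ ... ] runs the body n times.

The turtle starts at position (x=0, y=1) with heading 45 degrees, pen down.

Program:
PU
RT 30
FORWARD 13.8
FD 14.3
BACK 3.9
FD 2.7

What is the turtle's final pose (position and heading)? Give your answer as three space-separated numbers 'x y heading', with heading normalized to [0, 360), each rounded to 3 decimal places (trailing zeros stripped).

Answer: 25.983 7.962 15

Derivation:
Executing turtle program step by step:
Start: pos=(0,1), heading=45, pen down
PU: pen up
RT 30: heading 45 -> 15
FD 13.8: (0,1) -> (13.33,4.572) [heading=15, move]
FD 14.3: (13.33,4.572) -> (27.143,8.273) [heading=15, move]
BK 3.9: (27.143,8.273) -> (23.375,7.263) [heading=15, move]
FD 2.7: (23.375,7.263) -> (25.983,7.962) [heading=15, move]
Final: pos=(25.983,7.962), heading=15, 0 segment(s) drawn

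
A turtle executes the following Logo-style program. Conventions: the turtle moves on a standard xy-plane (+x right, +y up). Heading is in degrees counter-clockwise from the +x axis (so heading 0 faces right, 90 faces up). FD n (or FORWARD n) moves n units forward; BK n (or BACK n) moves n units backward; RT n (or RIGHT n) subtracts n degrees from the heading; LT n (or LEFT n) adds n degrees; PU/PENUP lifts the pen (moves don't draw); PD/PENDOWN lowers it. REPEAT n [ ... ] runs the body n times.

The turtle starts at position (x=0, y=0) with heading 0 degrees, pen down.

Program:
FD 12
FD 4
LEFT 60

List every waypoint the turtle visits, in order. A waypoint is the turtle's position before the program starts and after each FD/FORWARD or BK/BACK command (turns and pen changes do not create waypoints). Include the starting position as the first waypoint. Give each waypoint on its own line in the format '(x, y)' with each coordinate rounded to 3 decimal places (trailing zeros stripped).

Executing turtle program step by step:
Start: pos=(0,0), heading=0, pen down
FD 12: (0,0) -> (12,0) [heading=0, draw]
FD 4: (12,0) -> (16,0) [heading=0, draw]
LT 60: heading 0 -> 60
Final: pos=(16,0), heading=60, 2 segment(s) drawn
Waypoints (3 total):
(0, 0)
(12, 0)
(16, 0)

Answer: (0, 0)
(12, 0)
(16, 0)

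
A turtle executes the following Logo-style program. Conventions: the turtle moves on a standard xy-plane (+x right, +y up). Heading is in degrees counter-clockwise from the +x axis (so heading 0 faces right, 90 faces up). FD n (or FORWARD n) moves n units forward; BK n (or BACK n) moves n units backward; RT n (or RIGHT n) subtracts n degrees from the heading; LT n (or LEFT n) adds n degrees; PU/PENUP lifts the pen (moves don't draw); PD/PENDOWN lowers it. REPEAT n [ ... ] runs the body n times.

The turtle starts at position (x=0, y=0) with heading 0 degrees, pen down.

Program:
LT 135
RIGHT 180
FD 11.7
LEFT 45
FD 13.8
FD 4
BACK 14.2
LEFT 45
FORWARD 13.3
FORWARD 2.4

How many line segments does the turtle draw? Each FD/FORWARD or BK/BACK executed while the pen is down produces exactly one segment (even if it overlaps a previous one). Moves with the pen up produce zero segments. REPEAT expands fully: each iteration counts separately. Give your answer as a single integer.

Answer: 6

Derivation:
Executing turtle program step by step:
Start: pos=(0,0), heading=0, pen down
LT 135: heading 0 -> 135
RT 180: heading 135 -> 315
FD 11.7: (0,0) -> (8.273,-8.273) [heading=315, draw]
LT 45: heading 315 -> 0
FD 13.8: (8.273,-8.273) -> (22.073,-8.273) [heading=0, draw]
FD 4: (22.073,-8.273) -> (26.073,-8.273) [heading=0, draw]
BK 14.2: (26.073,-8.273) -> (11.873,-8.273) [heading=0, draw]
LT 45: heading 0 -> 45
FD 13.3: (11.873,-8.273) -> (21.278,1.131) [heading=45, draw]
FD 2.4: (21.278,1.131) -> (22.975,2.828) [heading=45, draw]
Final: pos=(22.975,2.828), heading=45, 6 segment(s) drawn
Segments drawn: 6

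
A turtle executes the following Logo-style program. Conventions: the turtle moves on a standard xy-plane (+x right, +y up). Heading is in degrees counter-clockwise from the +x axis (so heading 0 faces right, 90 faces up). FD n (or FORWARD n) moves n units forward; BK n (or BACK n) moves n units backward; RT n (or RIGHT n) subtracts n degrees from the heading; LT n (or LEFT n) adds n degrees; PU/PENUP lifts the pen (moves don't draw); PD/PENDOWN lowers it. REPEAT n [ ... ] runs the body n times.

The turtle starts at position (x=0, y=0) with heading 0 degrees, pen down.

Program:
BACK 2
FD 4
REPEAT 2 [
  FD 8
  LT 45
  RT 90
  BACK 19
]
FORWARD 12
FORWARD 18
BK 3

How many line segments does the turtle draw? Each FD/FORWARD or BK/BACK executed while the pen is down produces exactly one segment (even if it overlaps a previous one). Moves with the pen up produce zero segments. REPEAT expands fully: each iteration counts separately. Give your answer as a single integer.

Answer: 9

Derivation:
Executing turtle program step by step:
Start: pos=(0,0), heading=0, pen down
BK 2: (0,0) -> (-2,0) [heading=0, draw]
FD 4: (-2,0) -> (2,0) [heading=0, draw]
REPEAT 2 [
  -- iteration 1/2 --
  FD 8: (2,0) -> (10,0) [heading=0, draw]
  LT 45: heading 0 -> 45
  RT 90: heading 45 -> 315
  BK 19: (10,0) -> (-3.435,13.435) [heading=315, draw]
  -- iteration 2/2 --
  FD 8: (-3.435,13.435) -> (2.222,7.778) [heading=315, draw]
  LT 45: heading 315 -> 0
  RT 90: heading 0 -> 270
  BK 19: (2.222,7.778) -> (2.222,26.778) [heading=270, draw]
]
FD 12: (2.222,26.778) -> (2.222,14.778) [heading=270, draw]
FD 18: (2.222,14.778) -> (2.222,-3.222) [heading=270, draw]
BK 3: (2.222,-3.222) -> (2.222,-0.222) [heading=270, draw]
Final: pos=(2.222,-0.222), heading=270, 9 segment(s) drawn
Segments drawn: 9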